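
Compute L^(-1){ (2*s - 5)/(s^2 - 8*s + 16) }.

3*t*exp(4*t) + 2*exp(4*t)

Factor the denominator: s^2 - 8*s + 16 = (s - 4)^2.
Partial fraction decomposition gives [2/(s - 4)] + [3/(s - 4)^2].
Invert each term: 2/(s - 4) ↔ 2e^(4t); 3/(s - 4)^2 ↔ 3t·e^(4t).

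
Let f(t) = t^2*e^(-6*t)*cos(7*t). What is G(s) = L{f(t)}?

L{cos(7t)} = s/(s^2 + 49).
Multiplying by e^(-6t) shifts s → s + 6, so L{e^(-6*t)*cos(7*t)} = (s + 6)/((s + 6)^2 + 49).
Then apply L{t^2·g(t)} = (-1)^2 d^2/ds^2[H(s)] with H(s) = (s + 6)/((s + 6)^2 + 49):
differentiating 2 times and applying the sign gives 2*(s + 6)*(s^2 + 12*s - 111)/(s^2 + 12*s + 85)^3.

G(s) = 2*(s + 6)*(s^2 + 12*s - 111)/(s^2 + 12*s + 85)^3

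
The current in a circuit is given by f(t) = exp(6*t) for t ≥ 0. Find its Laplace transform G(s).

L{e^(6t)} = 1/(s - 6).

G(s) = 1/(s - 6)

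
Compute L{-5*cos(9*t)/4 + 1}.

Apply the Laplace transform termwise.
L{1} = 1/s; (-5/4)·[L{cos(9t)} = s/(s^2 + 81)].

-5*s/(4*(s^2 + 81)) + 1/s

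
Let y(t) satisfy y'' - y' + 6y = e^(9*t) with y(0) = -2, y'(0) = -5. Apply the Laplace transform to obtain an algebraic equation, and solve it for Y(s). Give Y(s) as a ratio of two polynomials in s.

Apply the Laplace transform to the equation.
Using L{y''} = s^2 Y - s·y(0) - y'(0) and L{y'} = sY - y(0), with y(0) = -2, y'(0) = -5, the left side becomes (s^2 - s + 6)Y - (-2*s - 3).
The right side is L{e^(9*t)} = 1/(s - 9).
So (s^2 - s + 6)Y = 1/(s - 9) + (-2*s - 3).
Isolate Y and clear denominators.

Y(s) = (-2*s^2 + 15*s + 28)/(s^3 - 10*s^2 + 15*s - 54)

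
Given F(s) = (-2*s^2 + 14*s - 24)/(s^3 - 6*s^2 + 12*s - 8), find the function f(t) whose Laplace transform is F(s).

f(t) = -2*t^2*exp(2*t) + 6*t*exp(2*t) - 2*exp(2*t)

Factor the denominator: s^3 - 6*s^2 + 12*s - 8 = (s - 2)^3.
Partial fraction decomposition gives [-2/(s - 2)] + [6/(s - 2)^2] + [-4/(s - 2)^3].
Invert each term: -2/(s - 2) ↔ -2e^(2t); 6/(s - 2)^2 ↔ 6t·e^(2t); -4/(s - 2)^3 ↔ (-2)t^2·e^(2t).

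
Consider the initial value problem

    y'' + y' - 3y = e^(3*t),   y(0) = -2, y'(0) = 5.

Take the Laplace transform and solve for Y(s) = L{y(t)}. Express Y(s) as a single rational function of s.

Apply the Laplace transform to the equation.
The derivative rules (L{y''} = s^2 Y - s·y(0) - y'(0) and L{y'} = sY - y(0), with y(0) = -2, y'(0) = 5) turn the left side into (s^2 + s - 3)Y - (-2*s + 3).
The right side is L{e^(3*t)} = 1/(s - 3).
So (s^2 + s - 3)Y = 1/(s - 3) + (-2*s + 3).
Divide through and combine into a single rational function.

Y(s) = (-2*s^2 + 9*s - 8)/(s^3 - 2*s^2 - 6*s + 9)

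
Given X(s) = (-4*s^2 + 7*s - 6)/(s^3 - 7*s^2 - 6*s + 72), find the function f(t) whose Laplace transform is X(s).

f(t) = -6*exp(6*t) + 3*exp(4*t) - exp(-3*t)

Factor the denominator: s^3 - 7*s^2 - 6*s + 72 = (s - 6)*(s - 4)*(s + 3).
Partial fraction decomposition gives [-1/(s + 3)] + [-6/(s - 6)] + [3/(s - 4)].
Invert each term: -1/(s + 3) ↔ -e^(-3t); -6/(s - 6) ↔ -6e^(6t); 3/(s - 4) ↔ 3e^(4t).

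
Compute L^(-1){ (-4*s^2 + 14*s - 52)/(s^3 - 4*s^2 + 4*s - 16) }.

-3*exp(4*t) + 5*sin(2*t) - cos(2*t)

Factor the denominator: s^3 - 4*s^2 + 4*s - 16 = (s - 4)*(s^2 + 4).
Partial fraction decomposition gives [-3/(s - 4)] + [-s/(s^2 + 4)] + [10/(s^2 + 4)].
Invert each term: -3/(s - 4) ↔ -3e^(4t); -1·s/(s^2 + 4) ↔ -cos(2t); 5·2/(s^2 + 4) ↔ 5sin(2t).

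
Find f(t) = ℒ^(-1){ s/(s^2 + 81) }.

f(t) = cos(9*t)

Since L{cos(9t)} = s/(s^2 + 81), the inverse is cos(9*t).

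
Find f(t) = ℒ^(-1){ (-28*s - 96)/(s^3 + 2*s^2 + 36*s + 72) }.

Factor the denominator: s^3 + 2*s^2 + 36*s + 72 = (s + 2)*(s^2 + 36).
Partial fraction decomposition gives [-1/(s + 2)] + [s/(s^2 + 36)] + [-30/(s^2 + 36)].
Invert each term: -1/(s + 2) ↔ -e^(-2t); 1·s/(s^2 + 36) ↔ cos(6t); -5·6/(s^2 + 36) ↔ -5sin(6t).

f(t) = -5*sin(6*t) + cos(6*t) - exp(-2*t)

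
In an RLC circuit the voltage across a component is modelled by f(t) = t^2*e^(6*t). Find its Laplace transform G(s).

G(s) = 2/(s - 6)^3

L{e^(6t)} = 1/(s - 6).
Then apply L{t^2·g(t)} = (-1)^2 d^2/ds^2[H(s)] with H(s) = 1/(s - 6):
differentiating 2 times and applying the sign gives 2/(s - 6)^3.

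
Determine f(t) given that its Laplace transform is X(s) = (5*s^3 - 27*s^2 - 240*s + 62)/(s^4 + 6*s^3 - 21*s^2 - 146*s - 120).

f(t) = -2*exp(5*t) - 3*exp(-t) + 5*exp(-4*t) + 5*exp(-6*t)

Factor the denominator: s^4 + 6*s^3 - 21*s^2 - 146*s - 120 = (s - 5)*(s + 1)*(s + 4)*(s + 6).
Partial fraction decomposition gives [-3/(s + 1)] + [-2/(s - 5)] + [5/(s + 6)] + [5/(s + 4)].
Invert each term: -3/(s + 1) ↔ -3e^(-t); -2/(s - 5) ↔ -2e^(5t); 5/(s + 6) ↔ 5e^(-6t); 5/(s + 4) ↔ 5e^(-4t).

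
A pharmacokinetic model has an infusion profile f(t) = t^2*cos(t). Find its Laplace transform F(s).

L{cos(t)} = s/(s^2 + 1).
Then apply L{t^2·g(t)} = (-1)^2 d^2/ds^2[G(s)] with G(s) = s/(s^2 + 1):
differentiating 2 times and applying the sign gives 2*s*(s^2 - 3)/(s^2 + 1)^3.

F(s) = 2*s*(s^2 - 3)/(s^2 + 1)^3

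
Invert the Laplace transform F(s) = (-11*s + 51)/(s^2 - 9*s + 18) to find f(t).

f(t) = -5*exp(6*t) - 6*exp(3*t)

Factor the denominator: s^2 - 9*s + 18 = (s - 6)*(s - 3).
Partial fraction decomposition gives [-6/(s - 3)] + [-5/(s - 6)].
Invert each term: -6/(s - 3) ↔ -6e^(3t); -5/(s - 6) ↔ -5e^(6t).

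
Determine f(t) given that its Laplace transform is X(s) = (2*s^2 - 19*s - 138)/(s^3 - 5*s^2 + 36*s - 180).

f(t) = -3*exp(5*t) + sin(6*t) + 5*cos(6*t)

Factor the denominator: s^3 - 5*s^2 + 36*s - 180 = (s - 5)*(s^2 + 36).
Partial fraction decomposition gives [-3/(s - 5)] + [5*s/(s^2 + 36)] + [6/(s^2 + 36)].
Invert each term: -3/(s - 5) ↔ -3e^(5t); 5·s/(s^2 + 36) ↔ 5cos(6t); 1·6/(s^2 + 36) ↔ sin(6t).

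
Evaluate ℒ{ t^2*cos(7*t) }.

2*s*(s^2 - 147)/(s^2 + 49)^3

L{cos(7t)} = s/(s^2 + 49).
Then apply L{t^2·g(t)} = (-1)^2 d^2/ds^2[H(s)] with H(s) = s/(s^2 + 49):
differentiating 2 times and applying the sign gives 2*s*(s^2 - 147)/(s^2 + 49)^3.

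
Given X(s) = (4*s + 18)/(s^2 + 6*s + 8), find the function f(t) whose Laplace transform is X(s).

f(t) = 5*exp(-2*t) - exp(-4*t)

Factor the denominator: s^2 + 6*s + 8 = (s + 2)*(s + 4).
Partial fraction decomposition gives [-1/(s + 4)] + [5/(s + 2)].
Invert each term: -1/(s + 4) ↔ -e^(-4t); 5/(s + 2) ↔ 5e^(-2t).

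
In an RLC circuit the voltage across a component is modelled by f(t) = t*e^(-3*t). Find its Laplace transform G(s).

L{e^(-3t)} = 1/(s + 3).
Then apply L{t·g(t)} = -d/ds[H(s)] with H(s) = 1/(s + 3):
differentiating 1 time and applying the sign gives (s + 3)^(-2).

G(s) = (s + 3)^(-2)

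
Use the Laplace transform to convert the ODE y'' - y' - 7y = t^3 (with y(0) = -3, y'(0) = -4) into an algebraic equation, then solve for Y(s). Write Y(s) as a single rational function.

Laplace-transform each side.
Using L{y''} = s^2 Y - s·y(0) - y'(0) and L{y'} = sY - y(0), with y(0) = -3, y'(0) = -4, the left side becomes (s^2 - s - 7)Y - (-3*s - 1).
The right side is L{t^3} = 6/s^4.
So (s^2 - s - 7)Y = 6/s^4 + (-3*s - 1).
Solve for Y(s) and write it as one ratio of polynomials.

Y(s) = (-3*s^5 - s^4 + 6)/(s^6 - s^5 - 7*s^4)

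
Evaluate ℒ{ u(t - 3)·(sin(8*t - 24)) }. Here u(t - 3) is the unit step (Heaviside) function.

8*exp(-3*s)/(s^2 + 64)

By the second shifting theorem, L{u(t - c)·g(t - c)} = e^(-cs)·G(s) with c = 3 and G(s) = L{g(t)}.
L{sin(8t)} = 8/(s^2 + 64).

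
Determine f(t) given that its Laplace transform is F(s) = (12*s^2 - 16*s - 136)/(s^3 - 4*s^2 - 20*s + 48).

f(t) = 5*exp(6*t) + 5*exp(2*t) + 2*exp(-4*t)

Factor the denominator: s^3 - 4*s^2 - 20*s + 48 = (s - 6)*(s - 2)*(s + 4).
Partial fraction decomposition gives [5/(s - 2)] + [5/(s - 6)] + [2/(s + 4)].
Invert each term: 5/(s - 2) ↔ 5e^(2t); 5/(s - 6) ↔ 5e^(6t); 2/(s + 4) ↔ 2e^(-4t).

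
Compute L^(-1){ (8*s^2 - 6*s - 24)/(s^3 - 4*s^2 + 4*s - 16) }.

Factor the denominator: s^3 - 4*s^2 + 4*s - 16 = (s - 4)*(s^2 + 4).
Partial fraction decomposition gives [4/(s - 4)] + [4*s/(s^2 + 4)] + [10/(s^2 + 4)].
Invert each term: 4/(s - 4) ↔ 4e^(4t); 4·s/(s^2 + 4) ↔ 4cos(2t); 5·2/(s^2 + 4) ↔ 5sin(2t).

4*exp(4*t) + 5*sin(2*t) + 4*cos(2*t)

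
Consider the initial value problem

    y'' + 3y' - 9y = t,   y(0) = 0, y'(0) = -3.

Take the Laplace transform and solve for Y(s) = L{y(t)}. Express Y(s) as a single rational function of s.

Take the Laplace transform of both sides.
Using L{y''} = s^2 Y - s·y(0) - y'(0) and L{y'} = sY - y(0), with y(0) = 0, y'(0) = -3, the left side becomes (s^2 + 3*s - 9)Y - (-3).
The right side is L{t} = s^(-2).
So (s^2 + 3*s - 9)Y = s^(-2) + (-3).
Solve for Y(s) and write it as one ratio of polynomials.

Y(s) = (-3*s^2 + 1)/(s^4 + 3*s^3 - 9*s^2)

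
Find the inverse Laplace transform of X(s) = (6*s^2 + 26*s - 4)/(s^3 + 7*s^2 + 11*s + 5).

Factor the denominator: s^3 + 7*s^2 + 11*s + 5 = (s + 1)^2*(s + 5).
Partial fraction decomposition gives [5/(s + 1)] + [-6/(s + 1)^2] + [1/(s + 5)].
Invert each term: 5/(s + 1) ↔ 5e^(-t); -6/(s + 1)^2 ↔ -6t·e^(-t); 1/(s + 5) ↔ e^(-5t).

-6*t*exp(-t) + 5*exp(-t) + exp(-5*t)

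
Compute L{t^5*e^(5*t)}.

L{t^5} = 5!/s^6 = 120/s^6.
By the first shifting theorem, multiplying by e^(5t) replaces s with s - 5.

120/(s - 5)^6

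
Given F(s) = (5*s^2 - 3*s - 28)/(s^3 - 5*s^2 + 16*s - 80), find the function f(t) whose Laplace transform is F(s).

f(t) = 2*exp(5*t) + 3*sin(4*t) + 3*cos(4*t)

Factor the denominator: s^3 - 5*s^2 + 16*s - 80 = (s - 5)*(s^2 + 16).
Partial fraction decomposition gives [2/(s - 5)] + [3*s/(s^2 + 16)] + [12/(s^2 + 16)].
Invert each term: 2/(s - 5) ↔ 2e^(5t); 3·s/(s^2 + 16) ↔ 3cos(4t); 3·4/(s^2 + 16) ↔ 3sin(4t).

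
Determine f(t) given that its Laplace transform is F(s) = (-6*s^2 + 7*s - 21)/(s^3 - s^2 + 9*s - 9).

Factor the denominator: s^3 - s^2 + 9*s - 9 = (s - 1)*(s^2 + 9).
Partial fraction decomposition gives [-2/(s - 1)] + [-4*s/(s^2 + 9)] + [3/(s^2 + 9)].
Invert each term: -2/(s - 1) ↔ -2e^(t); -4·s/(s^2 + 9) ↔ -4cos(3t); 1·3/(s^2 + 9) ↔ sin(3t).

f(t) = -2*exp(t) + sin(3*t) - 4*cos(3*t)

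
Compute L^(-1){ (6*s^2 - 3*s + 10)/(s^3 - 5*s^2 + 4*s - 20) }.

5*exp(5*t) + sin(2*t) + cos(2*t)

Factor the denominator: s^3 - 5*s^2 + 4*s - 20 = (s - 5)*(s^2 + 4).
Partial fraction decomposition gives [5/(s - 5)] + [s/(s^2 + 4)] + [2/(s^2 + 4)].
Invert each term: 5/(s - 5) ↔ 5e^(5t); 1·s/(s^2 + 4) ↔ cos(2t); 1·2/(s^2 + 4) ↔ sin(2t).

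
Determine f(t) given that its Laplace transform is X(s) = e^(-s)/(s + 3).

f(t) = Heaviside(t - 1)*(exp(-3*t + 3))

The factor e^(-s) signals a time shift by c = 1 (second shifting theorem).
L{e^(-3t)} = 1/(s + 3), so L^-1{1/(s + 3)} = e^(-3*t).
Hence the inverse is u(t - 1) times that function evaluated at t - 1.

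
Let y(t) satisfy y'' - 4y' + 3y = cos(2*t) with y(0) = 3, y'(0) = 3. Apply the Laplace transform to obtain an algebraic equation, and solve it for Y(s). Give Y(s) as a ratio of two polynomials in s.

Y(s) = (3*s^3 - 9*s^2 + 13*s - 36)/(s^4 - 4*s^3 + 7*s^2 - 16*s + 12)

Laplace-transform each side.
With L{y''} = s^2 Y - s·y(0) - y'(0) and L{y'} = sY - y(0), with y(0) = 3, y'(0) = 3: the LHS transforms to (s^2 - 4*s + 3)Y - (3*s - 9).
The right side is L{cos(2*t)} = s/(s^2 + 4).
So (s^2 - 4*s + 3)Y = s/(s^2 + 4) + (3*s - 9).
Solve for Y(s) and write it as one ratio of polynomials.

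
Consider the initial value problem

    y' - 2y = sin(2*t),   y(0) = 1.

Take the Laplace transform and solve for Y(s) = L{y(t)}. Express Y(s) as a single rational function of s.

Y(s) = (s^2 + 6)/(s^3 - 2*s^2 + 4*s - 8)

Apply the Laplace transform to the equation.
With L{y'} = sY - y(0) = sY - 1: the LHS transforms to (s - 2)Y - (1).
The right side is L{sin(2*t)} = 2/(s^2 + 4).
So (s - 2)Y = 2/(s^2 + 4) + (1).
Isolate Y and clear denominators.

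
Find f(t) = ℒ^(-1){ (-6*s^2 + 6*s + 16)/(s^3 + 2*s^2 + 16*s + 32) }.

Factor the denominator: s^3 + 2*s^2 + 16*s + 32 = (s + 2)*(s^2 + 16).
Partial fraction decomposition gives [-1/(s + 2)] + [-5*s/(s^2 + 16)] + [16/(s^2 + 16)].
Invert each term: -1/(s + 2) ↔ -e^(-2t); -5·s/(s^2 + 16) ↔ -5cos(4t); 4·4/(s^2 + 16) ↔ 4sin(4t).

f(t) = 4*sin(4*t) - 5*cos(4*t) - exp(-2*t)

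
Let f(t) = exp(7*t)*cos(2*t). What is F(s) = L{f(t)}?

L{cos(2t)} = s/(s^2 + 4).
By the first shifting theorem, multiplying by e^(7t) replaces s with s - 7.

F(s) = (s - 7)/((s - 7)^2 + 4)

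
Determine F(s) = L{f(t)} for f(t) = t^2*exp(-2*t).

F(s) = 2/(s + 2)^3

L{e^(-2t)} = 1/(s + 2).
Then apply L{t^2·g(t)} = (-1)^2 d^2/ds^2[G(s)] with G(s) = 1/(s + 2):
differentiating 2 times and applying the sign gives 2/(s + 2)^3.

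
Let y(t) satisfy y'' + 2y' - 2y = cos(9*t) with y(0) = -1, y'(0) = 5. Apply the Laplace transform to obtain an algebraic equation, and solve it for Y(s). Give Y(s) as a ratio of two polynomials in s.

Y(s) = (-s^3 + 3*s^2 - 80*s + 243)/(s^4 + 2*s^3 + 79*s^2 + 162*s - 162)

Take the Laplace transform of both sides.
With L{y''} = s^2 Y - s·y(0) - y'(0) and L{y'} = sY - y(0), with y(0) = -1, y'(0) = 5: the LHS transforms to (s^2 + 2*s - 2)Y - (-s + 3).
The right side is L{cos(9*t)} = s/(s^2 + 81).
So (s^2 + 2*s - 2)Y = s/(s^2 + 81) + (-s + 3).
Isolate Y and clear denominators.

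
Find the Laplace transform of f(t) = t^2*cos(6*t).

2*s*(s^2 - 108)/(s^2 + 36)^3

L{cos(6t)} = s/(s^2 + 36).
Then apply L{t^2·g(t)} = (-1)^2 d^2/ds^2[G(s)] with G(s) = s/(s^2 + 36):
differentiating 2 times and applying the sign gives 2*s*(s^2 - 108)/(s^2 + 36)^3.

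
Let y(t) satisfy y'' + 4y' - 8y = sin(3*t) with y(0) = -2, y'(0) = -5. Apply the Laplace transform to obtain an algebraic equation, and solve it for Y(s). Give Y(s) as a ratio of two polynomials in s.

Laplace-transform each side.
With L{y''} = s^2 Y - s·y(0) - y'(0) and L{y'} = sY - y(0), with y(0) = -2, y'(0) = -5: the LHS transforms to (s^2 + 4*s - 8)Y - (-2*s - 13).
The right side is L{sin(3*t)} = 3/(s^2 + 9).
So (s^2 + 4*s - 8)Y = 3/(s^2 + 9) + (-2*s - 13).
Isolate Y and clear denominators.

Y(s) = (-2*s^3 - 13*s^2 - 18*s - 114)/(s^4 + 4*s^3 + s^2 + 36*s - 72)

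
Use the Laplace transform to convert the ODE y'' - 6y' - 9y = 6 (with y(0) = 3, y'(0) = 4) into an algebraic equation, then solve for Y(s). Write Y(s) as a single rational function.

Y(s) = (3*s^2 - 14*s + 6)/(s^3 - 6*s^2 - 9*s)

Take the Laplace transform of both sides.
With L{y''} = s^2 Y - s·y(0) - y'(0) and L{y'} = sY - y(0), with y(0) = 3, y'(0) = 4: the LHS transforms to (s^2 - 6*s - 9)Y - (3*s - 14).
The right side is L{6} = 6/s.
So (s^2 - 6*s - 9)Y = 6/s + (3*s - 14).
Isolate Y and clear denominators.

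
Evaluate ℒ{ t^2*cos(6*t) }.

L{cos(6t)} = s/(s^2 + 36).
Then apply L{t^2·g(t)} = (-1)^2 d^2/ds^2[G(s)] with G(s) = s/(s^2 + 36):
differentiating 2 times and applying the sign gives 2*s*(s^2 - 108)/(s^2 + 36)^3.

2*s*(s^2 - 108)/(s^2 + 36)^3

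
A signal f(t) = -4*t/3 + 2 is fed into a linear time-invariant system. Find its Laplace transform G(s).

Apply the Laplace transform termwise.
(-4/3)·[L{t} = 1!/s^2 = 1/s^2]; L{2} = 2/s.

G(s) = 2/s - 4/(3*s^2)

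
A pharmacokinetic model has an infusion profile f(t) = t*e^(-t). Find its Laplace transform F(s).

L{e^(-t)} = 1/(s + 1).
Then apply L{t·g(t)} = -d/ds[G(s)] with G(s) = 1/(s + 1):
differentiating 1 time and applying the sign gives (s + 1)^(-2).

F(s) = (s + 1)^(-2)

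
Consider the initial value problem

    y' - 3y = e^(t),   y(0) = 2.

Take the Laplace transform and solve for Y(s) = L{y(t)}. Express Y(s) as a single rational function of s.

Take the Laplace transform of both sides.
Using L{y'} = sY - y(0) = sY - 2, the left side becomes (s - 3)Y - (2).
The right side is L{e^(t)} = 1/(s - 1).
So (s - 3)Y = 1/(s - 1) + (2).
Solve for Y(s) and write it as one ratio of polynomials.

Y(s) = (2*s - 1)/(s^2 - 4*s + 3)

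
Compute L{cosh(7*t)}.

L{cosh(7t)} = s/(s^2 - 49).

s/(s^2 - 49)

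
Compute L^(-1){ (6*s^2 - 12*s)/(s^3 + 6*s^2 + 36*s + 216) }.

-4*sin(6*t) + 2*cos(6*t) + 4*exp(-6*t)

Factor the denominator: s^3 + 6*s^2 + 36*s + 216 = (s + 6)*(s^2 + 36).
Partial fraction decomposition gives [4/(s + 6)] + [2*s/(s^2 + 36)] + [-24/(s^2 + 36)].
Invert each term: 4/(s + 6) ↔ 4e^(-6t); 2·s/(s^2 + 36) ↔ 2cos(6t); -4·6/(s^2 + 36) ↔ -4sin(6t).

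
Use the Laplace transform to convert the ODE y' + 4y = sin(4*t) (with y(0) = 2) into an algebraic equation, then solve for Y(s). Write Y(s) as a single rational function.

Y(s) = (2*s^2 + 36)/(s^3 + 4*s^2 + 16*s + 64)

Laplace-transform each side.
With L{y'} = sY - y(0) = sY - 2: the LHS transforms to (s + 4)Y - (2).
The right side is L{sin(4*t)} = 4/(s^2 + 16).
So (s + 4)Y = 4/(s^2 + 16) + (2).
Solve for Y(s) and write it as one ratio of polynomials.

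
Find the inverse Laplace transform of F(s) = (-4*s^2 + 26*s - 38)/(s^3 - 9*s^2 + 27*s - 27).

2*t^2*exp(3*t) + 2*t*exp(3*t) - 4*exp(3*t)

Factor the denominator: s^3 - 9*s^2 + 27*s - 27 = (s - 3)^3.
Partial fraction decomposition gives [-4/(s - 3)] + [2/(s - 3)^2] + [4/(s - 3)^3].
Invert each term: -4/(s - 3) ↔ -4e^(3t); 2/(s - 3)^2 ↔ 2t·e^(3t); 4/(s - 3)^3 ↔ (2)t^2·e^(3t).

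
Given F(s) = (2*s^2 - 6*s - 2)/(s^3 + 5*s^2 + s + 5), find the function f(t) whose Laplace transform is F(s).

Factor the denominator: s^3 + 5*s^2 + s + 5 = (s + 5)*(s^2 + 1).
Partial fraction decomposition gives [3/(s + 5)] + [-s/(s^2 + 1)] + [-1/(s^2 + 1)].
Invert each term: 3/(s + 5) ↔ 3e^(-5t); -1·s/(s^2 + 1) ↔ -cos(t); -1·1/(s^2 + 1) ↔ -sin(t).

f(t) = -sin(t) - cos(t) + 3*exp(-5*t)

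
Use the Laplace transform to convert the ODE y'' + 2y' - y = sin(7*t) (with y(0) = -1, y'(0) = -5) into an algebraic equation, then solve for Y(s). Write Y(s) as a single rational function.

Y(s) = (-s^3 - 7*s^2 - 49*s - 336)/(s^4 + 2*s^3 + 48*s^2 + 98*s - 49)

Apply the Laplace transform to the equation.
Using L{y''} = s^2 Y - s·y(0) - y'(0) and L{y'} = sY - y(0), with y(0) = -1, y'(0) = -5, the left side becomes (s^2 + 2*s - 1)Y - (-s - 7).
The right side is L{sin(7*t)} = 7/(s^2 + 49).
So (s^2 + 2*s - 1)Y = 7/(s^2 + 49) + (-s - 7).
Isolate Y and clear denominators.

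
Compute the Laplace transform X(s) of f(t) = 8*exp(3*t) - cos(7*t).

X(s) = -s/(s^2 + 49) + 8/(s - 3)

Apply the Laplace transform termwise.
(-1)·[L{cos(7t)} = s/(s^2 + 49)]; (8)·[L{e^(3t)} = 1/(s - 3)].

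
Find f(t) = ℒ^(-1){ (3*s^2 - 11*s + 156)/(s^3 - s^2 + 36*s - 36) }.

f(t) = 4*exp(t) - 2*sin(6*t) - cos(6*t)

Factor the denominator: s^3 - s^2 + 36*s - 36 = (s - 1)*(s^2 + 36).
Partial fraction decomposition gives [4/(s - 1)] + [-s/(s^2 + 36)] + [-12/(s^2 + 36)].
Invert each term: 4/(s - 1) ↔ 4e^(t); -1·s/(s^2 + 36) ↔ -cos(6t); -2·6/(s^2 + 36) ↔ -2sin(6t).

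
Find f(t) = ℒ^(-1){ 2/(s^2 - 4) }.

f(t) = sinh(2*t)

Since L{sinh(2t)} = 2/(s^2 - 4), the inverse is sinh(2*t).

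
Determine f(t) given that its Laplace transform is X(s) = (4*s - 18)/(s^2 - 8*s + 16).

f(t) = -2*t*exp(4*t) + 4*exp(4*t)

Factor the denominator: s^2 - 8*s + 16 = (s - 4)^2.
Partial fraction decomposition gives [4/(s - 4)] + [-2/(s - 4)^2].
Invert each term: 4/(s - 4) ↔ 4e^(4t); -2/(s - 4)^2 ↔ -2t·e^(4t).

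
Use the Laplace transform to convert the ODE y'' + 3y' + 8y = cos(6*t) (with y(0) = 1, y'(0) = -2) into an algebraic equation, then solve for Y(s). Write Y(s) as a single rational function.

Laplace-transform each side.
Using L{y''} = s^2 Y - s·y(0) - y'(0) and L{y'} = sY - y(0), with y(0) = 1, y'(0) = -2, the left side becomes (s^2 + 3*s + 8)Y - (s + 1).
The right side is L{cos(6*t)} = s/(s^2 + 36).
So (s^2 + 3*s + 8)Y = s/(s^2 + 36) + (s + 1).
Isolate Y and clear denominators.

Y(s) = (s^3 + s^2 + 37*s + 36)/(s^4 + 3*s^3 + 44*s^2 + 108*s + 288)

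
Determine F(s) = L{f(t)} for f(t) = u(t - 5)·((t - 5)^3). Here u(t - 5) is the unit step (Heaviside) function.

By the second shifting theorem, L{u(t - c)·g(t - c)} = e^(-cs)·G(s) with c = 5 and G(s) = L{g(t)}.
L{t^3} = 3!/s^4 = 6/s^4.

F(s) = 6*exp(-5*s)/s^4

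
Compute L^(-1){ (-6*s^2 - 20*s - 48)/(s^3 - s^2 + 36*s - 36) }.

Factor the denominator: s^3 - s^2 + 36*s - 36 = (s - 1)*(s^2 + 36).
Partial fraction decomposition gives [-2/(s - 1)] + [-4*s/(s^2 + 36)] + [-24/(s^2 + 36)].
Invert each term: -2/(s - 1) ↔ -2e^(t); -4·s/(s^2 + 36) ↔ -4cos(6t); -4·6/(s^2 + 36) ↔ -4sin(6t).

-2*exp(t) - 4*sin(6*t) - 4*cos(6*t)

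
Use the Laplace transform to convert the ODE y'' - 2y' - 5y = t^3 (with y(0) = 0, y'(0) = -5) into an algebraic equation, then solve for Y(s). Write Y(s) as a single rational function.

Y(s) = (-5*s^4 + 6)/(s^6 - 2*s^5 - 5*s^4)

Transform both sides with L{·}.
With L{y''} = s^2 Y - s·y(0) - y'(0) and L{y'} = sY - y(0), with y(0) = 0, y'(0) = -5: the LHS transforms to (s^2 - 2*s - 5)Y - (-5).
The right side is L{t^3} = 6/s^4.
So (s^2 - 2*s - 5)Y = 6/s^4 + (-5).
Isolate Y and clear denominators.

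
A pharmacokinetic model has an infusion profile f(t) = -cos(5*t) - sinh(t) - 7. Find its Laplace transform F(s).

F(s) = -s/(s^2 + 25) - 1/(s^2 - 1) - 7/s

Apply the Laplace transform termwise.
(-1)·[L{sinh(t)} = 1/(s^2 - 1)]; L{-7} = -7/s; (-1)·[L{cos(5t)} = s/(s^2 + 25)].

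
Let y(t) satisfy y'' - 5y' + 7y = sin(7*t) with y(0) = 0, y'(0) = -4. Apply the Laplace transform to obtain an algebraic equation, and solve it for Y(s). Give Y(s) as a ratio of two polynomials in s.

Take the Laplace transform of both sides.
With L{y''} = s^2 Y - s·y(0) - y'(0) and L{y'} = sY - y(0), with y(0) = 0, y'(0) = -4: the LHS transforms to (s^2 - 5*s + 7)Y - (-4).
The right side is L{sin(7*t)} = 7/(s^2 + 49).
So (s^2 - 5*s + 7)Y = 7/(s^2 + 49) + (-4).
Divide through and combine into a single rational function.

Y(s) = (-4*s^2 - 189)/(s^4 - 5*s^3 + 56*s^2 - 245*s + 343)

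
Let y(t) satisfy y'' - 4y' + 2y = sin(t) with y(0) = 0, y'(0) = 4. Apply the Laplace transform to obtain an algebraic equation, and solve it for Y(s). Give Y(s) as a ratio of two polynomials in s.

Y(s) = (4*s^2 + 5)/(s^4 - 4*s^3 + 3*s^2 - 4*s + 2)

Take the Laplace transform of both sides.
The derivative rules (L{y''} = s^2 Y - s·y(0) - y'(0) and L{y'} = sY - y(0), with y(0) = 0, y'(0) = 4) turn the left side into (s^2 - 4*s + 2)Y - (4).
The right side is L{sin(t)} = 1/(s^2 + 1).
So (s^2 - 4*s + 2)Y = 1/(s^2 + 1) + (4).
Divide through and combine into a single rational function.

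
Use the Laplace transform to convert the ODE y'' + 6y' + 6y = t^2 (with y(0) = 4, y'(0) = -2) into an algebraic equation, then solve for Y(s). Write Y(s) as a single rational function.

Y(s) = (4*s^4 + 22*s^3 + 2)/(s^5 + 6*s^4 + 6*s^3)

Take the Laplace transform of both sides.
With L{y''} = s^2 Y - s·y(0) - y'(0) and L{y'} = sY - y(0), with y(0) = 4, y'(0) = -2: the LHS transforms to (s^2 + 6*s + 6)Y - (4*s + 22).
The right side is L{t^2} = 2/s^3.
So (s^2 + 6*s + 6)Y = 2/s^3 + (4*s + 22).
Divide through and combine into a single rational function.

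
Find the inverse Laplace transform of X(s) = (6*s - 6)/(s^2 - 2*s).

6*exp(t)*cosh(t)

Rewrite the denominator: s^2 - 2*s = (s - 1)^2 - 1.
The form in (s - 1) signals a first-shifting-theorem factor e^(t).
Since L{cosh(t)} = s/(s^2 - 1), the inverse is e^(t)*cosh(t), scaled by 6.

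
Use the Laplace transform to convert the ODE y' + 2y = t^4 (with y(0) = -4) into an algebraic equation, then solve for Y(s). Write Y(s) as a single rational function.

Y(s) = (-4*s^5 + 24)/(s^6 + 2*s^5)

Laplace-transform each side.
The derivative rules (L{y'} = sY - y(0) = sY - (-4)) turn the left side into (s + 2)Y - (-4).
The right side is L{t^4} = 24/s^5.
So (s + 2)Y = 24/s^5 + (-4).
Solve for Y(s) and write it as one ratio of polynomials.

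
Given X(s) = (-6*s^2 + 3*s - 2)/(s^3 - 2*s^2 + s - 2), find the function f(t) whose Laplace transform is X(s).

Factor the denominator: s^3 - 2*s^2 + s - 2 = (s - 2)*(s^2 + 1).
Partial fraction decomposition gives [-4/(s - 2)] + [-2*s/(s^2 + 1)] + [-1/(s^2 + 1)].
Invert each term: -4/(s - 2) ↔ -4e^(2t); -2·s/(s^2 + 1) ↔ -2cos(t); -1·1/(s^2 + 1) ↔ -sin(t).

f(t) = -4*exp(2*t) - sin(t) - 2*cos(t)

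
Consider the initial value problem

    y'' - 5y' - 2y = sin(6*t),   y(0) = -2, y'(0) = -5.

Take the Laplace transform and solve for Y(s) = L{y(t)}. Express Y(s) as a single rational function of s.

Y(s) = (-2*s^3 + 5*s^2 - 72*s + 186)/(s^4 - 5*s^3 + 34*s^2 - 180*s - 72)

Laplace-transform each side.
The derivative rules (L{y''} = s^2 Y - s·y(0) - y'(0) and L{y'} = sY - y(0), with y(0) = -2, y'(0) = -5) turn the left side into (s^2 - 5*s - 2)Y - (-2*s + 5).
The right side is L{sin(6*t)} = 6/(s^2 + 36).
So (s^2 - 5*s - 2)Y = 6/(s^2 + 36) + (-2*s + 5).
Divide through and combine into a single rational function.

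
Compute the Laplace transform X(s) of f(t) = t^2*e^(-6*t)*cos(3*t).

L{cos(3t)} = s/(s^2 + 9).
Multiplying by e^(-6t) shifts s → s + 6, so L{e^(-6*t)*cos(3*t)} = (s + 6)/((s + 6)^2 + 9).
Then apply L{t^2·g(t)} = (-1)^2 d^2/ds^2[G(s)] with G(s) = (s + 6)/((s + 6)^2 + 9):
differentiating 2 times and applying the sign gives 2*(s + 6)*(s^2 + 12*s + 9)/(s^2 + 12*s + 45)^3.

X(s) = 2*(s + 6)*(s^2 + 12*s + 9)/(s^2 + 12*s + 45)^3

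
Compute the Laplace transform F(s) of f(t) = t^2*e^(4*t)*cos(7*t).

F(s) = 2*(s - 4)*(s^2 - 8*s - 131)/(s^2 - 8*s + 65)^3

L{cos(7t)} = s/(s^2 + 49).
Multiplying by e^(4t) shifts s → s - 4, so L{e^(4*t)*cos(7*t)} = (s - 4)/((s - 4)^2 + 49).
Then apply L{t^2·g(t)} = (-1)^2 d^2/ds^2[G(s)] with G(s) = (s - 4)/((s - 4)^2 + 49):
differentiating 2 times and applying the sign gives 2*(s - 4)*(s^2 - 8*s - 131)/(s^2 - 8*s + 65)^3.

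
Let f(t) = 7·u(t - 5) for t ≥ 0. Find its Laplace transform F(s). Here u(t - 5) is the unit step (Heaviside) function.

F(s) = 7*exp(-5*s)/s

By the second shifting theorem, L{u(t - c)·g(t - c)} = e^(-cs)·G(s) with c = 5 and G(s) = L{g(t)}.
L{7} = 7/s.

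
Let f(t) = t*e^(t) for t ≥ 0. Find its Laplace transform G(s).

L{e^(t)} = 1/(s - 1).
Then apply L{t·g(t)} = -d/ds[H(s)] with H(s) = 1/(s - 1):
differentiating 1 time and applying the sign gives (s - 1)^(-2).

G(s) = (s - 1)^(-2)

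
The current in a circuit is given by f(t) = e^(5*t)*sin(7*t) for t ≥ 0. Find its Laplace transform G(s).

G(s) = 7/((s - 5)^2 + 49)

L{sin(7t)} = 7/(s^2 + 49).
By the first shifting theorem, multiplying by e^(5t) replaces s with s - 5.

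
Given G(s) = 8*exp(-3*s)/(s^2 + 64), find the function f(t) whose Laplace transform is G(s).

The factor e^(-3s) signals a time shift by c = 3 (second shifting theorem).
L{sin(8t)} = 8/(s^2 + 64), so L^-1{8/(s^2 + 64)} = sin(8*t).
Hence the inverse is u(t - 3) times that function evaluated at t - 3.

f(t) = Heaviside(t - 3)*(sin(8*t - 24))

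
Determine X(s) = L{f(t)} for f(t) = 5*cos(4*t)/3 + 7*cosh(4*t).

X(s) = 5*s/(3*(s^2 + 16)) + 7*s/(s^2 - 16)

Apply the Laplace transform termwise.
(5/3)·[L{cos(4t)} = s/(s^2 + 16)]; (7)·[L{cosh(4t)} = s/(s^2 - 16)].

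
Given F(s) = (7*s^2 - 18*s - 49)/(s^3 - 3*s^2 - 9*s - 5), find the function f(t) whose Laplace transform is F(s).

f(t) = 4*t*exp(-t) + exp(5*t) + 6*exp(-t)

Factor the denominator: s^3 - 3*s^2 - 9*s - 5 = (s - 5)*(s + 1)^2.
Partial fraction decomposition gives [6/(s + 1)] + [4/(s + 1)^2] + [1/(s - 5)].
Invert each term: 6/(s + 1) ↔ 6e^(-t); 4/(s + 1)^2 ↔ 4t·e^(-t); 1/(s - 5) ↔ e^(5t).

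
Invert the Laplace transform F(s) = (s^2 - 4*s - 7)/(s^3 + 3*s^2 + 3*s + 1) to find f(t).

f(t) = -t^2*exp(-t) - 6*t*exp(-t) + exp(-t)

Factor the denominator: s^3 + 3*s^2 + 3*s + 1 = (s + 1)^3.
Partial fraction decomposition gives [1/(s + 1)] + [-6/(s + 1)^2] + [-2/(s + 1)^3].
Invert each term: 1/(s + 1) ↔ e^(-t); -6/(s + 1)^2 ↔ -6t·e^(-t); -2/(s + 1)^3 ↔ (-1)t^2·e^(-t).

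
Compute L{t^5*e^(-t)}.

120/(s + 1)^6

L{t^5} = 5!/s^6 = 120/s^6.
By the first shifting theorem, multiplying by e^(-t) replaces s with s + 1.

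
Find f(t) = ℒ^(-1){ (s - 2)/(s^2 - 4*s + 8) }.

Rewrite the denominator: s^2 - 4*s + 8 = (s - 2)^2 + 4.
The form in (s - 2) signals a first-shifting-theorem factor e^(2t).
Since L{cos(2t)} = s/(s^2 + 4), the inverse is e^(2*t)*cos(2*t).

f(t) = exp(2*t)*cos(2*t)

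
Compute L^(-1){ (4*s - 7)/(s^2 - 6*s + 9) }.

Factor the denominator: s^2 - 6*s + 9 = (s - 3)^2.
Partial fraction decomposition gives [4/(s - 3)] + [5/(s - 3)^2].
Invert each term: 4/(s - 3) ↔ 4e^(3t); 5/(s - 3)^2 ↔ 5t·e^(3t).

5*t*exp(3*t) + 4*exp(3*t)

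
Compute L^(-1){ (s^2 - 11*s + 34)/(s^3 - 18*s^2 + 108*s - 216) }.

2*t^2*exp(6*t) + t*exp(6*t) + exp(6*t)

Factor the denominator: s^3 - 18*s^2 + 108*s - 216 = (s - 6)^3.
Partial fraction decomposition gives [1/(s - 6)] + [(s - 6)^(-2)] + [4/(s - 6)^3].
Invert each term: 1/(s - 6) ↔ e^(6t); 1/(s - 6)^2 ↔ t·e^(6t); 4/(s - 6)^3 ↔ (2)t^2·e^(6t).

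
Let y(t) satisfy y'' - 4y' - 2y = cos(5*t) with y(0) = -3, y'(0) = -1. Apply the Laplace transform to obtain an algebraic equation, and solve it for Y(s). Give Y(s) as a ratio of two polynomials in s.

Apply the Laplace transform to the equation.
The derivative rules (L{y''} = s^2 Y - s·y(0) - y'(0) and L{y'} = sY - y(0), with y(0) = -3, y'(0) = -1) turn the left side into (s^2 - 4*s - 2)Y - (-3*s + 11).
The right side is L{cos(5*t)} = s/(s^2 + 25).
So (s^2 - 4*s - 2)Y = s/(s^2 + 25) + (-3*s + 11).
Divide through and combine into a single rational function.

Y(s) = (-3*s^3 + 11*s^2 - 74*s + 275)/(s^4 - 4*s^3 + 23*s^2 - 100*s - 50)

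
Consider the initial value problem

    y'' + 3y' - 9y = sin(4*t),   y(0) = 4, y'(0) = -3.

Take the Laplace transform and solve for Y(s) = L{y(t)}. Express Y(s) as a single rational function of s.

Laplace-transform each side.
The derivative rules (L{y''} = s^2 Y - s·y(0) - y'(0) and L{y'} = sY - y(0), with y(0) = 4, y'(0) = -3) turn the left side into (s^2 + 3*s - 9)Y - (4*s + 9).
The right side is L{sin(4*t)} = 4/(s^2 + 16).
So (s^2 + 3*s - 9)Y = 4/(s^2 + 16) + (4*s + 9).
Isolate Y and clear denominators.

Y(s) = (4*s^3 + 9*s^2 + 64*s + 148)/(s^4 + 3*s^3 + 7*s^2 + 48*s - 144)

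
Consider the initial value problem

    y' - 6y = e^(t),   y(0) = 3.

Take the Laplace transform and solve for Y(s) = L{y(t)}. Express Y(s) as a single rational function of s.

Laplace-transform each side.
Using L{y'} = sY - y(0) = sY - 3, the left side becomes (s - 6)Y - (3).
The right side is L{e^(t)} = 1/(s - 1).
So (s - 6)Y = 1/(s - 1) + (3).
Solve for Y(s) and write it as one ratio of polynomials.

Y(s) = (3*s - 2)/(s^2 - 7*s + 6)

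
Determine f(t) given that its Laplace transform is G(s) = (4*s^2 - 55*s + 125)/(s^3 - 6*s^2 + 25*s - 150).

f(t) = -exp(6*t) - 5*sin(5*t) + 5*cos(5*t)

Factor the denominator: s^3 - 6*s^2 + 25*s - 150 = (s - 6)*(s^2 + 25).
Partial fraction decomposition gives [-1/(s - 6)] + [5*s/(s^2 + 25)] + [-25/(s^2 + 25)].
Invert each term: -1/(s - 6) ↔ -e^(6t); 5·s/(s^2 + 25) ↔ 5cos(5t); -5·5/(s^2 + 25) ↔ -5sin(5t).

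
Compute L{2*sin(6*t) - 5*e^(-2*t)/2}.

Apply the Laplace transform termwise.
(-5/2)·[L{e^(-2t)} = 1/(s + 2)]; (2)·[L{sin(6t)} = 6/(s^2 + 36)].

12/(s^2 + 36) - 5/(2*(s + 2))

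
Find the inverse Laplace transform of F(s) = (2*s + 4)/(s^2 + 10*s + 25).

-6*t*exp(-5*t) + 2*exp(-5*t)

Factor the denominator: s^2 + 10*s + 25 = (s + 5)^2.
Partial fraction decomposition gives [2/(s + 5)] + [-6/(s + 5)^2].
Invert each term: 2/(s + 5) ↔ 2e^(-5t); -6/(s + 5)^2 ↔ -6t·e^(-5t).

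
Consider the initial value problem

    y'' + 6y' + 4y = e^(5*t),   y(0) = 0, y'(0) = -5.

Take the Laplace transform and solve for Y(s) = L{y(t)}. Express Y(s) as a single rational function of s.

Y(s) = (-5*s + 26)/(s^3 + s^2 - 26*s - 20)

Take the Laplace transform of both sides.
The derivative rules (L{y''} = s^2 Y - s·y(0) - y'(0) and L{y'} = sY - y(0), with y(0) = 0, y'(0) = -5) turn the left side into (s^2 + 6*s + 4)Y - (-5).
The right side is L{e^(5*t)} = 1/(s - 5).
So (s^2 + 6*s + 4)Y = 1/(s - 5) + (-5).
Solve for Y(s) and write it as one ratio of polynomials.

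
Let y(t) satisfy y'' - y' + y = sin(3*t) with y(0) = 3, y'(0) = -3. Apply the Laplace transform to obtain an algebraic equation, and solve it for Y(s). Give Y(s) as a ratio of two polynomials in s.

Y(s) = (3*s^3 - 6*s^2 + 27*s - 51)/(s^4 - s^3 + 10*s^2 - 9*s + 9)

Take the Laplace transform of both sides.
The derivative rules (L{y''} = s^2 Y - s·y(0) - y'(0) and L{y'} = sY - y(0), with y(0) = 3, y'(0) = -3) turn the left side into (s^2 - s + 1)Y - (3*s - 6).
The right side is L{sin(3*t)} = 3/(s^2 + 9).
So (s^2 - s + 1)Y = 3/(s^2 + 9) + (3*s - 6).
Divide through and combine into a single rational function.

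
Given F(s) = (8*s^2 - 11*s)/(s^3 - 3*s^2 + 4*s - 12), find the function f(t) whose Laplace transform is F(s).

f(t) = 3*exp(3*t) + 2*sin(2*t) + 5*cos(2*t)

Factor the denominator: s^3 - 3*s^2 + 4*s - 12 = (s - 3)*(s^2 + 4).
Partial fraction decomposition gives [3/(s - 3)] + [5*s/(s^2 + 4)] + [4/(s^2 + 4)].
Invert each term: 3/(s - 3) ↔ 3e^(3t); 5·s/(s^2 + 4) ↔ 5cos(2t); 2·2/(s^2 + 4) ↔ 2sin(2t).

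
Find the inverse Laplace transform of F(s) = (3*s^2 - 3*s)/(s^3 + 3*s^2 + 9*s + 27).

-2*sin(3*t) + cos(3*t) + 2*exp(-3*t)

Factor the denominator: s^3 + 3*s^2 + 9*s + 27 = (s + 3)*(s^2 + 9).
Partial fraction decomposition gives [2/(s + 3)] + [s/(s^2 + 9)] + [-6/(s^2 + 9)].
Invert each term: 2/(s + 3) ↔ 2e^(-3t); 1·s/(s^2 + 9) ↔ cos(3t); -2·3/(s^2 + 9) ↔ -2sin(3t).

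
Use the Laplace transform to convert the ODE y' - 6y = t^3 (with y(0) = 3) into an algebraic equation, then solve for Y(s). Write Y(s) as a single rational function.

Take the Laplace transform of both sides.
With L{y'} = sY - y(0) = sY - 3: the LHS transforms to (s - 6)Y - (3).
The right side is L{t^3} = 6/s^4.
So (s - 6)Y = 6/s^4 + (3).
Isolate Y and clear denominators.

Y(s) = (3*s^4 + 6)/(s^5 - 6*s^4)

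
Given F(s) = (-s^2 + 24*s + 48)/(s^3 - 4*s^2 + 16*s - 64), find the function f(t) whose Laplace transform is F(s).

f(t) = 4*exp(4*t) + sin(4*t) - 5*cos(4*t)

Factor the denominator: s^3 - 4*s^2 + 16*s - 64 = (s - 4)*(s^2 + 16).
Partial fraction decomposition gives [4/(s - 4)] + [-5*s/(s^2 + 16)] + [4/(s^2 + 16)].
Invert each term: 4/(s - 4) ↔ 4e^(4t); -5·s/(s^2 + 16) ↔ -5cos(4t); 1·4/(s^2 + 16) ↔ sin(4t).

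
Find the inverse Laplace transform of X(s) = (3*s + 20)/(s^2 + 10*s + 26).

Complete the square in the denominator: s^2 + 10*s + 26 = (s + 5)^2 + 1^2.
Split the numerator to match: 3*s + 20 = 3·(s + 5) + 5·1.
Invert each term: 3·(s + 5)/((s + 5)^2 + 1) ↔ 3e^(-5t)cos(t); 5·1/((s + 5)^2 + 1) ↔ 5e^(-5t)sin(t).

5*exp(-5*t)*sin(t) + 3*exp(-5*t)*cos(t)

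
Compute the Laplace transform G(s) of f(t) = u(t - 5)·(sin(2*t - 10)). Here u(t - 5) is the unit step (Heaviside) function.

G(s) = 2*exp(-5*s)/(s^2 + 4)

By the second shifting theorem, L{u(t - c)·g(t - c)} = e^(-cs)·H(s) with c = 5 and H(s) = L{g(t)}.
L{sin(2t)} = 2/(s^2 + 4).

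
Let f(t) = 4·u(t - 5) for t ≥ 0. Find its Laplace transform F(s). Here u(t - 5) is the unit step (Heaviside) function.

F(s) = 4*exp(-5*s)/s

By the second shifting theorem, L{u(t - c)·g(t - c)} = e^(-cs)·G(s) with c = 5 and G(s) = L{g(t)}.
L{4} = 4/s.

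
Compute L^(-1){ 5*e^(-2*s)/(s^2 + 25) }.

The factor e^(-2s) signals a time shift by c = 2 (second shifting theorem).
L{sin(5t)} = 5/(s^2 + 25), so L^-1{5/(s^2 + 25)} = sin(5*t).
Hence the inverse is u(t - 2) times that function evaluated at t - 2.

Heaviside(t - 2)*(sin(5*t - 10))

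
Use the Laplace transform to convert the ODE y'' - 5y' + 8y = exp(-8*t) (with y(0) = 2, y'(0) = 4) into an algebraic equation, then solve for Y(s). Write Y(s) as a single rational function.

Laplace-transform each side.
The derivative rules (L{y''} = s^2 Y - s·y(0) - y'(0) and L{y'} = sY - y(0), with y(0) = 2, y'(0) = 4) turn the left side into (s^2 - 5*s + 8)Y - (2*s - 6).
The right side is L{exp(-8*t)} = 1/(s + 8).
So (s^2 - 5*s + 8)Y = 1/(s + 8) + (2*s - 6).
Divide through and combine into a single rational function.

Y(s) = (2*s^2 + 10*s - 47)/(s^3 + 3*s^2 - 32*s + 64)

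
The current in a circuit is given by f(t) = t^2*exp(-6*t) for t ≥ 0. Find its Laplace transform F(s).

L{e^(-6t)} = 1/(s + 6).
Then apply L{t^2·g(t)} = (-1)^2 d^2/ds^2[G(s)] with G(s) = 1/(s + 6):
differentiating 2 times and applying the sign gives 2/(s + 6)^3.

F(s) = 2/(s + 6)^3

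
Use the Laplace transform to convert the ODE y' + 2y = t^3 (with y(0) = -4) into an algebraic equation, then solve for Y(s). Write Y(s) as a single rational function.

Y(s) = (-4*s^4 + 6)/(s^5 + 2*s^4)

Laplace-transform each side.
With L{y'} = sY - y(0) = sY - (-4): the LHS transforms to (s + 2)Y - (-4).
The right side is L{t^3} = 6/s^4.
So (s + 2)Y = 6/s^4 + (-4).
Solve for Y(s) and write it as one ratio of polynomials.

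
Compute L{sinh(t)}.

1/(s^2 - 1)

L{sinh(t)} = 1/(s^2 - 1).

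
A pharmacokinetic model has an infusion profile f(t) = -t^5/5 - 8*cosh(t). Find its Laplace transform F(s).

The transform is linear, so treat each term independently.
(-1/5)·[L{t^5} = 5!/s^6 = 120/s^6]; (-8)·[L{cosh(t)} = s/(s^2 - 1)].

F(s) = -8*s/(s^2 - 1) - 24/s^6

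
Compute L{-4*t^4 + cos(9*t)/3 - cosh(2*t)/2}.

s/(3*(s^2 + 81)) - s/(2*(s^2 - 4)) - 96/s^5

Apply the Laplace transform termwise.
(-4)·[L{t^4} = 4!/s^5 = 24/s^5]; (-1/2)·[L{cosh(2t)} = s/(s^2 - 4)]; (1/3)·[L{cos(9t)} = s/(s^2 + 81)].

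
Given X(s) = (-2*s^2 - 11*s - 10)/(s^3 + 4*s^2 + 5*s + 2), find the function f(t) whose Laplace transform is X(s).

Factor the denominator: s^3 + 4*s^2 + 5*s + 2 = (s + 1)^2*(s + 2).
Partial fraction decomposition gives [-6/(s + 1)] + [-1/(s + 1)^2] + [4/(s + 2)].
Invert each term: -6/(s + 1) ↔ -6e^(-t); -1/(s + 1)^2 ↔ -t·e^(-t); 4/(s + 2) ↔ 4e^(-2t).

f(t) = -t*exp(-t) - 6*exp(-t) + 4*exp(-2*t)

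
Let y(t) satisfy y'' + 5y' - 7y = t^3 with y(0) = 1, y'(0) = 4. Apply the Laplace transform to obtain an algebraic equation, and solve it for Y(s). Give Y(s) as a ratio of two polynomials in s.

Y(s) = (s^5 + 9*s^4 + 6)/(s^6 + 5*s^5 - 7*s^4)

Apply the Laplace transform to the equation.
With L{y''} = s^2 Y - s·y(0) - y'(0) and L{y'} = sY - y(0), with y(0) = 1, y'(0) = 4: the LHS transforms to (s^2 + 5*s - 7)Y - (s + 9).
The right side is L{t^3} = 6/s^4.
So (s^2 + 5*s - 7)Y = 6/s^4 + (s + 9).
Divide through and combine into a single rational function.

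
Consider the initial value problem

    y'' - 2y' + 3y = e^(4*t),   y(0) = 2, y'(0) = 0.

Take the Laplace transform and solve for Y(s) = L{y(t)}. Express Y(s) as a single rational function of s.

Apply the Laplace transform to the equation.
Using L{y''} = s^2 Y - s·y(0) - y'(0) and L{y'} = sY - y(0), with y(0) = 2, y'(0) = 0, the left side becomes (s^2 - 2*s + 3)Y - (2*s - 4).
The right side is L{e^(4*t)} = 1/(s - 4).
So (s^2 - 2*s + 3)Y = 1/(s - 4) + (2*s - 4).
Solve for Y(s) and write it as one ratio of polynomials.

Y(s) = (2*s^2 - 12*s + 17)/(s^3 - 6*s^2 + 11*s - 12)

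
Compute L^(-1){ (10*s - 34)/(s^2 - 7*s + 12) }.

6*exp(4*t) + 4*exp(3*t)

Factor the denominator: s^2 - 7*s + 12 = (s - 4)*(s - 3).
Partial fraction decomposition gives [4/(s - 3)] + [6/(s - 4)].
Invert each term: 4/(s - 3) ↔ 4e^(3t); 6/(s - 4) ↔ 6e^(4t).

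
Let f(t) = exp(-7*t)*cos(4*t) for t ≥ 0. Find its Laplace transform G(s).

G(s) = (s + 7)/((s + 7)^2 + 16)

L{cos(4t)} = s/(s^2 + 16).
By the first shifting theorem, multiplying by e^(-7t) replaces s with s + 7.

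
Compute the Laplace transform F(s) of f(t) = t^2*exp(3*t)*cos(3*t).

F(s) = 2*(s - 3)*(s^2 - 6*s - 18)/(s^2 - 6*s + 18)^3

L{cos(3t)} = s/(s^2 + 9).
Multiplying by e^(3t) shifts s → s - 3, so L{exp(3*t)*cos(3*t)} = (s - 3)/((s - 3)^2 + 9).
Then apply L{t^2·g(t)} = (-1)^2 d^2/ds^2[G(s)] with G(s) = (s - 3)/((s - 3)^2 + 9):
differentiating 2 times and applying the sign gives 2*(s - 3)*(s^2 - 6*s - 18)/(s^2 - 6*s + 18)^3.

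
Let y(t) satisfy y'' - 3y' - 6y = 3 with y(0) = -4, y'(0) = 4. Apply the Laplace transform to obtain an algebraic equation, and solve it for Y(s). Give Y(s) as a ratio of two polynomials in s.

Laplace-transform each side.
The derivative rules (L{y''} = s^2 Y - s·y(0) - y'(0) and L{y'} = sY - y(0), with y(0) = -4, y'(0) = 4) turn the left side into (s^2 - 3*s - 6)Y - (-4*s + 16).
The right side is L{3} = 3/s.
So (s^2 - 3*s - 6)Y = 3/s + (-4*s + 16).
Solve for Y(s) and write it as one ratio of polynomials.

Y(s) = (-4*s^2 + 16*s + 3)/(s^3 - 3*s^2 - 6*s)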